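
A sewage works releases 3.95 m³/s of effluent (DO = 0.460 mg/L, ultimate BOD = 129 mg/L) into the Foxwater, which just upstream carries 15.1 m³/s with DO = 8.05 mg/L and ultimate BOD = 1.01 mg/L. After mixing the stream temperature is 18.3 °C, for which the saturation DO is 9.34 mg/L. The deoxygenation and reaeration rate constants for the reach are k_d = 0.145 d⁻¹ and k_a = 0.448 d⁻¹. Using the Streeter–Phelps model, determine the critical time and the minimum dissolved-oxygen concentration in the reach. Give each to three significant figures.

Mixed DO = (15.1×8.05 + 3.95×0.460)/(15.1+3.95) = 123.4/19.05 = 6.476 mg/L.
Mixed L₀ = (15.1×1.01 + 3.95×129)/(19.05) = 524.8/19.05 = 27.55 mg/L.
Initial deficit D₀ = C_s − DO₀ = 9.34 − 6.476 = 2.864 mg/L.
t_c = (1/0.3030) ln[(0.448/0.145)(1 − 2.864×0.3030/(0.145×27.55))] = 3.300 × ln(2.418) = 2.915 d.
D_c = (0.145/0.448) × 27.55 × e^(−0.145×2.915) = 0.3237 × 27.55 × 0.6553 = 5.843 mg/L.
Minimum DO = 9.34 − 5.843 = 3.497 mg/L.

t_c ≈ 2.91 d; minimum DO ≈ 3.50 mg/L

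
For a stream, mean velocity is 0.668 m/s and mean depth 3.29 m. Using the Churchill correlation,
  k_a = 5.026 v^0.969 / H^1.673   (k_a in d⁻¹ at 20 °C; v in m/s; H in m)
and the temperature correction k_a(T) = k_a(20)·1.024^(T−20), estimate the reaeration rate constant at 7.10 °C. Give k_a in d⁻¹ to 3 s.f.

k_a ≈ 0.341 d⁻¹

k_a(20) = 5.026 × 0.668^0.969 / 3.29^1.673 = 5.026 × 0.6764 / 7.333 = 0.4636 d⁻¹.
k_a(7.10) = 0.4636 × 1.024^(7.10−20) = 0.4636 × 0.7364 = 0.3414 d⁻¹.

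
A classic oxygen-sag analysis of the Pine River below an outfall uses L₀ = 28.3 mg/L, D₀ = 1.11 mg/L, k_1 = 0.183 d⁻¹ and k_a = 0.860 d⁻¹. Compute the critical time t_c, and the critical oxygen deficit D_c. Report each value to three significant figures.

With k_a/k_1 = 4.699 and 1 − D₀(k_a−k_1)/(k_1 L₀) = 0.8549,
t_c = ln(4.699 × 0.8549) / (0.860 − 0.183) = ln(4.018) / 0.6770 = 1.391/0.6770 = 2.054 d.
L(t_c) = L₀ e^(−k_1 t_c) = 28.3 × 0.6867 = 19.43 mg/L, and at the critical point k_a D_c = k_1 L, so D_c = (0.183/0.860) × 19.43 = 4.135 mg/L.

t_c ≈ 2.05 d; D_c ≈ 4.14 mg/L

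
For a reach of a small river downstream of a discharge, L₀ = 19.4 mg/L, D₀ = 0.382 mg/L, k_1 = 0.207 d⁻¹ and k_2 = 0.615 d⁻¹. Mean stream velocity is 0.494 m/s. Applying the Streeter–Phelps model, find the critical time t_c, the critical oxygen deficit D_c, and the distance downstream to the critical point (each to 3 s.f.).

t_c = [1/(k_2−k_1)] ln[(k_2/k_1)(1 − D₀(k_2−k_1)/(k_1 L₀))]
= [1/(0.615−0.207)] ln[(0.615/0.207)(1 − 0.382×0.4080/(0.207×19.4))]
= (1/0.4080) ln[2.971 × 0.9612] = 2.451 × ln(2.856) = 2.451 × 1.049 = 2.572 d.
L(t_c) = L₀ e^(−k_1 t_c) = 19.4 × 0.5872 = 11.39 mg/L, and at the critical point k_2 D_c = k_1 L, so D_c = (0.207/0.615) × 11.39 = 3.834 mg/L.
x_c = v t_c = 0.494 m/s × 2.572 d × 86400 s/d = 109800 m ≈ 110 km.

t_c ≈ 2.57 d; D_c ≈ 3.83 mg/L; x_c ≈ 110 km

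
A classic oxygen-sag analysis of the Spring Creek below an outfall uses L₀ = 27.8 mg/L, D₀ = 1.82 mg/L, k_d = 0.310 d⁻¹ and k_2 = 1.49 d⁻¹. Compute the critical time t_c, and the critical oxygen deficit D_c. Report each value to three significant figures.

t_c ≈ 1.09 d; D_c ≈ 4.13 mg/L

At the critical point dD/dt = 0, so k_d L₀ e^(−k_d t) = k_2 D. Substituting D(t) from the Streeter–Phelps equation and solving for t gives
t_c = ln[(k_2/k_d)(1 − D₀(k_2−k_d)/(k_d L₀))] / (k_2−k_d).
Here k_2−k_d = 1.180 d⁻¹ and 1 − D₀(k_2−k_d)/(k_d L₀) = 1 − 1.82×1.180/(0.310×27.8) = 0.7508, so
t_c = ln(4.806 × 0.7508) / 1.180 = 1.283 / 1.180 = 1.088 d.
L(t_c) = L₀ e^(−k_d t_c) = 27.8 × 0.7138 = 19.84 mg/L, and at the critical point k_2 D_c = k_d L, so D_c = (0.310/1.49) × 19.84 = 4.129 mg/L.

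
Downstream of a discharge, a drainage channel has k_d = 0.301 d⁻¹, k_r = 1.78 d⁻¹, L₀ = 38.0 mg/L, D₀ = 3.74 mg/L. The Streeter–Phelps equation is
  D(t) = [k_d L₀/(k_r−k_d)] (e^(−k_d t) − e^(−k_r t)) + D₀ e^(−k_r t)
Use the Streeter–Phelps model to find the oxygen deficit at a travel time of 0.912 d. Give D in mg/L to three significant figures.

k_d L₀/(k_r−k_d) = 0.301×38.0/(1.78−0.301) = 11.44/1.479 = 7.734 mg/L.
e^(−k_d t) = e^(−0.301×0.9120) = 0.7599; e^(−k_r t) = e^(−1.78×0.9120) = 0.1972.
D = 7.734 × (0.7599 − 0.1972) + 3.74 × 0.1972 = 4.352 + 0.7377 = 5.089 mg/L.

D ≈ 5.09 mg/L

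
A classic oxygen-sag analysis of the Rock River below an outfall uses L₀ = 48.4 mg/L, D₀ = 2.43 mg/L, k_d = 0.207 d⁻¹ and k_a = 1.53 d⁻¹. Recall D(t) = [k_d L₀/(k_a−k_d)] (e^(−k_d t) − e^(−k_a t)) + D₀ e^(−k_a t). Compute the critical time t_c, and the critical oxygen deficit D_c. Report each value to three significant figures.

t_c = [1/(k_a−k_d)] ln[(k_a/k_d)(1 − D₀(k_a−k_d)/(k_d L₀))]
= [1/(1.53−0.207)] ln[(1.53/0.207)(1 − 2.43×1.323/(0.207×48.4))]
= (1/1.323) ln[7.391 × 0.6791] = 0.7559 × ln(5.020) = 0.7559 × 1.613 = 1.219 d.
D_c = (k_d/k_a) L₀ e^(−k_d t_c) = (0.207/1.53) × 48.4 × e^(−0.207×1.219) = 0.1353 × 48.4 × 0.7769 = 5.087 mg/L.

t_c ≈ 1.22 d; D_c ≈ 5.09 mg/L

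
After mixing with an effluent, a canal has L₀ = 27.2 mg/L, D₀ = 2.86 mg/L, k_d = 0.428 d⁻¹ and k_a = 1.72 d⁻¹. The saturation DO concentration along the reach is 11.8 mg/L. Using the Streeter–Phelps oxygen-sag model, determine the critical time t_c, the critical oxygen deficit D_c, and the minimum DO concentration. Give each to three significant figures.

t_c ≈ 0.781 d; D_c ≈ 4.85 mg/L; min DO ≈ 6.95 mg/L

At the critical point dD/dt = 0, so k_d L₀ e^(−k_d t) = k_a D. Substituting D(t) from the Streeter–Phelps equation and solving for t gives
t_c = ln[(k_a/k_d)(1 − D₀(k_a−k_d)/(k_d L₀))] / (k_a−k_d).
Here k_a−k_d = 1.292 d⁻¹ and 1 − D₀(k_a−k_d)/(k_d L₀) = 1 − 2.86×1.292/(0.428×27.2) = 0.6826, so
t_c = ln(4.019 × 0.6826) / 1.292 = 1.009 / 1.292 = 0.7810 d.
D_c = (k_d/k_a) L₀ e^(−k_d t_c) = (0.428/1.72) × 27.2 × e^(−0.428×0.7810) = 0.2488 × 27.2 × 0.7159 = 4.845 mg/L.
Minimum DO = C_s − D_c = 11.8 − 4.845 = 6.955 mg/L.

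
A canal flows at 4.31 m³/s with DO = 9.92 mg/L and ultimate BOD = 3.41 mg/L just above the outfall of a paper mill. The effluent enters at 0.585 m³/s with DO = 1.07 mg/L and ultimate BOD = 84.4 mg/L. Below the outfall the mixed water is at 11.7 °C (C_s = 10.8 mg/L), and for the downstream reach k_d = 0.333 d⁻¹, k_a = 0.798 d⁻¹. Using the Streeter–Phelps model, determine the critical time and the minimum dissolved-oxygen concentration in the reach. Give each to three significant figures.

Mixed DO = (4.31×9.92 + 0.585×1.07)/(4.31+0.585) = 43.38/4.895 = 8.862 mg/L.
Mixed L₀ = (4.31×3.41 + 0.585×84.4)/(4.895) = 64.07/4.895 = 13.09 mg/L.
Initial deficit D₀ = C_s − DO₀ = 10.8 − 8.862 = 1.938 mg/L.
t_c = (1/0.4650) ln[(0.798/0.333)(1 − 1.938×0.4650/(0.333×13.09))] = 2.151 × ln(1.901) = 1.381 d.
D_c = (0.333/0.798) × 13.09 × e^(−0.333×1.381) = 0.4173 × 13.09 × 0.6313 = 3.448 mg/L.
Minimum DO = 10.8 − 3.448 = 7.352 mg/L.

t_c ≈ 1.38 d; minimum DO ≈ 7.35 mg/L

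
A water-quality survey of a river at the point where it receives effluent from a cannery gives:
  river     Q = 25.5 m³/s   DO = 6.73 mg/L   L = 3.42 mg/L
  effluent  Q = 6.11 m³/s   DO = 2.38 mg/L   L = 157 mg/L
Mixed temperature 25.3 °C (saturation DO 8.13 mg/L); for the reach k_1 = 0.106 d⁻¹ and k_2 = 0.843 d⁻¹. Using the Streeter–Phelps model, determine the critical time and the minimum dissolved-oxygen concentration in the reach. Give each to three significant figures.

Mixed DO = (25.5×6.73 + 6.11×2.38)/(25.5+6.11) = 186.2/31.61 = 5.889 mg/L.
Mixed L₀ = (25.5×3.42 + 6.11×157)/(31.61) = 1046/31.61 = 33.11 mg/L.
Initial deficit D₀ = C_s − DO₀ = 8.13 − 5.889 = 2.241 mg/L.
t_c = (1/0.7370) ln[(0.843/0.106)(1 − 2.241×0.7370/(0.106×33.11))] = 1.357 × ln(4.210) = 1.950 d.
D_c = (0.106/0.843) × 33.11 × e^(−0.106×1.950) = 0.1257 × 33.11 × 0.8132 = 3.385 mg/L.
Minimum DO = 8.13 − 3.385 = 4.745 mg/L.

t_c ≈ 1.95 d; minimum DO ≈ 4.74 mg/L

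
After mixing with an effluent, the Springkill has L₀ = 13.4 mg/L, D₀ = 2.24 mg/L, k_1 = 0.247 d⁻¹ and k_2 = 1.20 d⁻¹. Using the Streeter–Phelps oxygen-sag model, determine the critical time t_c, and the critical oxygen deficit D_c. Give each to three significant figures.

t_c ≈ 0.572 d; D_c ≈ 2.39 mg/L

t_c = [1/(k_2−k_1)] ln[(k_2/k_1)(1 − D₀(k_2−k_1)/(k_1 L₀))]
= [1/(1.20−0.247)] ln[(1.20/0.247)(1 − 2.24×0.9530/(0.247×13.4))]
= (1/0.9530) ln[4.858 × 0.3550] = 1.049 × ln(1.725) = 1.049 × 0.5451 = 0.5720 d.
D_c = (k_1/k_2) L₀ e^(−k_1 t_c) = (0.247/1.20) × 13.4 × e^(−0.247×0.5720) = 0.2058 × 13.4 × 0.8682 = 2.395 mg/L.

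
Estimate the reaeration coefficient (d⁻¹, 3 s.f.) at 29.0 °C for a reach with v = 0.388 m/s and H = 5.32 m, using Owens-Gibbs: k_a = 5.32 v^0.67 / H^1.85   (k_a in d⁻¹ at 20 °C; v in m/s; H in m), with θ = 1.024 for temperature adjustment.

k_a(20) = 5.32 × 0.388^0.67 / 5.32^1.85 = 5.32 × 0.5303 / 22.03 = 0.1281 d⁻¹.
k_a(29.0) = 0.1281 × 1.024^(29.0−20) = 0.1281 × 1.238 = 0.1586 d⁻¹.

k_a ≈ 0.159 d⁻¹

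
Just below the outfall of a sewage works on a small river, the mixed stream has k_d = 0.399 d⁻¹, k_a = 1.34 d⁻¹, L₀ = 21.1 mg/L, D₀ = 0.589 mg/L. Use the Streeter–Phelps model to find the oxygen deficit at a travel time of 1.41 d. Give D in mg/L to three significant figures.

k_d L₀/(k_a−k_d) = 0.399×21.1/(1.34−0.399) = 8.419/0.9410 = 8.947 mg/L.
e^(−k_d t) = e^(−0.399×1.410) = 0.5697; e^(−k_a t) = e^(−1.34×1.410) = 0.1512.
D = 8.947 × (0.5697 − 0.1512) + 0.589 × 0.1512 = 3.745 + 0.08903 = 3.834 mg/L.

D ≈ 3.83 mg/L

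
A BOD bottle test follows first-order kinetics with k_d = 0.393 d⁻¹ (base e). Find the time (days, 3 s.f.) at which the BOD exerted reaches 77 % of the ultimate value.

y/L₀ = 1 − e^(−k_d t) = 0.77 ⇒ e^(−k_d t) = 0.230
t = −ln(0.230) / 0.393 = 1.470 / 0.393 = 3.740 d.

t ≈ 3.74 d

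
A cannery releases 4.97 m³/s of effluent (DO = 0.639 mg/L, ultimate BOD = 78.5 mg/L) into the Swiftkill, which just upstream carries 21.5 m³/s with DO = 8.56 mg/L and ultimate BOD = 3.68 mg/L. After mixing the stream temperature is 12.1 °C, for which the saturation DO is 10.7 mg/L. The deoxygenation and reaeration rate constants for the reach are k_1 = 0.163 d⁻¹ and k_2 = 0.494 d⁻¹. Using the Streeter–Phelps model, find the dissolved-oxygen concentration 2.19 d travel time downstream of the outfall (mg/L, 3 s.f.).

Mixed DO = (21.5×8.56 + 4.97×0.639)/(21.5+4.97) = 187.2/26.47 = 7.073 mg/L.
Mixed L₀ = (21.5×3.68 + 4.97×78.5)/(26.47) = 469.3/26.47 = 17.73 mg/L.
Initial deficit D₀ = C_s − DO₀ = 10.7 − 7.073 = 3.627 mg/L.
D(2.19) = [0.163×17.73/(0.494−0.163)](e^(−0.163×2.19) − e^(−0.494×2.19)) + 3.627 e^(−0.494×2.19)
= 8.730 × (0.6998 − 0.3390) + 3.627 × 0.3390 = 4.380 mg/L.
DO = 10.7 − 4.380 = 6.320 mg/L.

DO ≈ 6.32 mg/L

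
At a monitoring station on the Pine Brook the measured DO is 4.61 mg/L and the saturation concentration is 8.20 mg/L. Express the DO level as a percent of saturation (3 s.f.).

56.2 % saturation

% saturation = C/C_s × 100 = 4.61/8.20 × 100 = 56.2 %.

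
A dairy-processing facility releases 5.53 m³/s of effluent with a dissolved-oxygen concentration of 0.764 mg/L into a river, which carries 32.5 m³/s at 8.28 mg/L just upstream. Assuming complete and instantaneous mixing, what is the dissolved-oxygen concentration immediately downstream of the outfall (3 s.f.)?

Flow-weighted mixing: C = (Q_r C_r + Q_w C_w)/(Q_r + Q_w)
= (32.5×8.28 + 5.53×0.764)/(32.5 + 5.53) = 273.3/38.03 = 7.187 mg/L.

7.19 mg/L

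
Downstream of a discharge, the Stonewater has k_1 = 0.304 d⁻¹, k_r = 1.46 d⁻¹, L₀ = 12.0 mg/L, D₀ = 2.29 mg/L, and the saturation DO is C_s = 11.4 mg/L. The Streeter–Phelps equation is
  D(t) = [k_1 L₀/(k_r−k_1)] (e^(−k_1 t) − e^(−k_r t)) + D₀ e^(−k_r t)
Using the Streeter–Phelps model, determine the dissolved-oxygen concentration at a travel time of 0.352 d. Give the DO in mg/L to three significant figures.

DO ≈ 9.08 mg/L

k_1 L₀/(k_r−k_1) = 0.304×12.0/(1.46−0.304) = 3.648/1.156 = 3.156 mg/L.
e^(−k_1 t) = e^(−0.304×0.3520) = 0.8985; e^(−k_r t) = e^(−1.46×0.3520) = 0.5981.
D = 3.156 × (0.8985 − 0.5981) + 2.29 × 0.5981 = 0.9479 + 1.370 = 2.318 mg/L.
DO = C_s − D = 11.4 − 2.318 = 9.082 mg/L.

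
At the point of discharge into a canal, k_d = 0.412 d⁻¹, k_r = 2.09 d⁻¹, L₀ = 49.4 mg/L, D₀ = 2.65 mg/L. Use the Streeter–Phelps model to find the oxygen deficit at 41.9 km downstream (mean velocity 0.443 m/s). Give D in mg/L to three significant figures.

D ≈ 6.76 mg/L

Travel time t = x/v = 41.9 km / (0.443 m/s) = 41900 m / 0.443 m/s = 94580 s = 1.095 d.
k_d L₀/(k_r−k_d) = 0.412×49.4/(2.09−0.412) = 20.35/1.678 = 12.13 mg/L.
e^(−k_d t) = e^(−0.412×1.095) = 0.6370; e^(−k_r t) = e^(−2.09×1.095) = 0.1015.
D = 12.13 × (0.6370 − 0.1015) + 2.65 × 0.1015 = 6.495 + 0.2689 = 6.764 mg/L.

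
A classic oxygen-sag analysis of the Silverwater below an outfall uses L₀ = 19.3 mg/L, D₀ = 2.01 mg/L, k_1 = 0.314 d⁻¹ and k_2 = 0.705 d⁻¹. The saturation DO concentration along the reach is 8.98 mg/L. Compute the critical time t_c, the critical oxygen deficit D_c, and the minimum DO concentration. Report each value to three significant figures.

At the critical point dD/dt = 0, so k_1 L₀ e^(−k_1 t) = k_2 D. Substituting D(t) from the Streeter–Phelps equation and solving for t gives
t_c = ln[(k_2/k_1)(1 − D₀(k_2−k_1)/(k_1 L₀))] / (k_2−k_1).
Here k_2−k_1 = 0.3910 d⁻¹ and 1 − D₀(k_2−k_1)/(k_1 L₀) = 1 − 2.01×0.3910/(0.314×19.3) = 0.8703, so
t_c = ln(2.245 × 0.8703) / 0.3910 = 0.6699 / 0.3910 = 1.713 d.
L(t_c) = L₀ e^(−k_1 t_c) = 19.3 × 0.5839 = 11.27 mg/L, and at the critical point k_2 D_c = k_1 L, so D_c = (0.314/0.705) × 11.27 = 5.019 mg/L.
Minimum DO = C_s − D_c = 8.98 − 5.019 = 3.961 mg/L.

t_c ≈ 1.71 d; D_c ≈ 5.02 mg/L; min DO ≈ 3.96 mg/L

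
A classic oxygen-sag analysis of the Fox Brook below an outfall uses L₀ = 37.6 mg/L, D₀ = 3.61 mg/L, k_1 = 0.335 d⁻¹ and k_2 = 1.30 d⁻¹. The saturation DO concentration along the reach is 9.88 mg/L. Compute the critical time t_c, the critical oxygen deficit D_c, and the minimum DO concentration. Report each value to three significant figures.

t_c ≈ 1.07 d; D_c ≈ 6.77 mg/L; min DO ≈ 3.11 mg/L

t_c = [1/(k_2−k_1)] ln[(k_2/k_1)(1 − D₀(k_2−k_1)/(k_1 L₀))]
= [1/(1.30−0.335)] ln[(1.30/0.335)(1 − 3.61×0.9650/(0.335×37.6))]
= (1/0.9650) ln[3.881 × 0.7234] = 1.036 × ln(2.807) = 1.036 × 1.032 = 1.070 d.
L(t_c) = L₀ e^(−k_1 t_c) = 37.6 × 0.6988 = 26.28 mg/L, and at the critical point k_2 D_c = k_1 L, so D_c = (0.335/1.30) × 26.28 = 6.771 mg/L.
Minimum DO = C_s − D_c = 9.88 − 6.771 = 3.109 mg/L.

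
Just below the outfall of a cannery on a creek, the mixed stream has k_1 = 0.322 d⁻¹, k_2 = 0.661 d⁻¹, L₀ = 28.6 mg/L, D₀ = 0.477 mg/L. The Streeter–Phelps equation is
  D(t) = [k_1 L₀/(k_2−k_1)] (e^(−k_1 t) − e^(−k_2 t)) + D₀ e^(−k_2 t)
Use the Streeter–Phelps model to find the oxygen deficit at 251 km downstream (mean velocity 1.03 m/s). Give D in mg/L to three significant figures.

Travel time t = x/v = 251 km / (1.03 m/s) = 251000 m / 1.03 m/s = 243700 s = 2.820 d.
k_1 L₀/(k_2−k_1) = 0.322×28.6/(0.661−0.322) = 9.209/0.3390 = 27.17 mg/L.
e^(−k_1 t) = e^(−0.322×2.820) = 0.4033; e^(−k_2 t) = e^(−0.661×2.820) = 0.1550.
D = 27.17 × (0.4033 − 0.1550) + 0.477 × 0.1550 = 6.744 + 0.07393 = 6.818 mg/L.

D ≈ 6.82 mg/L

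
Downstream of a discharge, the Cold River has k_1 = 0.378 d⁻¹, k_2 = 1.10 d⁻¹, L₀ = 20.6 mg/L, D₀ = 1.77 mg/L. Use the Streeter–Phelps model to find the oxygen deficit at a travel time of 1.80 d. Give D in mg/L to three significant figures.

k_1 L₀/(k_2−k_1) = 0.378×20.6/(1.10−0.378) = 7.787/0.7220 = 10.79 mg/L.
e^(−k_1 t) = e^(−0.378×1.800) = 0.5064; e^(−k_2 t) = e^(−1.10×1.800) = 0.1381.
D = 10.79 × (0.5064 − 0.1381) + 1.77 × 0.1381 = 3.973 + 0.2444 = 4.217 mg/L.

D ≈ 4.22 mg/L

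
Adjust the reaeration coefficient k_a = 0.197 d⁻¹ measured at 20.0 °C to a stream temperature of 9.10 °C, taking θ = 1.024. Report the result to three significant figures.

k_a ≈ 0.152 d⁻¹

k_a(T₂) = k_a(T₁) · θ^(T₂−T₁) = 0.197 × 1.024^(9.10−20.0)
= 0.197 × 1.024^-10.9 = 0.197 × 0.7722 = 0.1521 d⁻¹.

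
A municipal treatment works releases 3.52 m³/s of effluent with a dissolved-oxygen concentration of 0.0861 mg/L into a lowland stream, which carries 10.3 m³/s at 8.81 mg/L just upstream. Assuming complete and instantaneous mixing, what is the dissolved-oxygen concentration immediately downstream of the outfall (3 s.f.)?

6.59 mg/L

Flow-weighted mixing: C = (Q_r C_r + Q_w C_w)/(Q_r + Q_w)
= (10.3×8.81 + 3.52×0.0861)/(10.3 + 3.52) = 91.05/13.82 = 6.588 mg/L.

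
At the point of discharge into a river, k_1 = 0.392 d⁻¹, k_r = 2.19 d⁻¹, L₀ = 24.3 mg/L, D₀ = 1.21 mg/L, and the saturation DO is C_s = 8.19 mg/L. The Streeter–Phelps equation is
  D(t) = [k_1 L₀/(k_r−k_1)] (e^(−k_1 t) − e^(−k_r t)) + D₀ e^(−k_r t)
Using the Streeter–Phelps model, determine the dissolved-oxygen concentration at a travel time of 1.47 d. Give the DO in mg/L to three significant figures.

k_1 L₀/(k_r−k_1) = 0.392×24.3/(2.19−0.392) = 9.526/1.798 = 5.298 mg/L.
e^(−k_1 t) = e^(−0.392×1.470) = 0.5620; e^(−k_r t) = e^(−2.19×1.470) = 0.03998.
D = 5.298 × (0.5620 − 0.03998) + 1.21 × 0.03998 = 2.766 + 0.04838 = 2.814 mg/L.
DO = C_s − D = 8.19 − 2.814 = 5.376 mg/L.

DO ≈ 5.38 mg/L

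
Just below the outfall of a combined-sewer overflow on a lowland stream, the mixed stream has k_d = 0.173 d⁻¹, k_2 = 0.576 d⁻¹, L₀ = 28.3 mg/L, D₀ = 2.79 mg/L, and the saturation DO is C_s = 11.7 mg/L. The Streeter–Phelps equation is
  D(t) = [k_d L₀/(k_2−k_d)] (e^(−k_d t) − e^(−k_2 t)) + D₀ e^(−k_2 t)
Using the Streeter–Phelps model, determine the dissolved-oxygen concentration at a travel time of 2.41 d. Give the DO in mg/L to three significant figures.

k_d L₀/(k_2−k_d) = 0.173×28.3/(0.576−0.173) = 4.896/0.4030 = 12.15 mg/L.
e^(−k_d t) = e^(−0.173×2.410) = 0.6591; e^(−k_2 t) = e^(−0.576×2.410) = 0.2495.
D = 12.15 × (0.6591 − 0.2495) + 2.79 × 0.2495 = 4.975 + 0.6962 = 5.671 mg/L.
DO = C_s − D = 11.7 − 5.671 = 6.029 mg/L.

DO ≈ 6.03 mg/L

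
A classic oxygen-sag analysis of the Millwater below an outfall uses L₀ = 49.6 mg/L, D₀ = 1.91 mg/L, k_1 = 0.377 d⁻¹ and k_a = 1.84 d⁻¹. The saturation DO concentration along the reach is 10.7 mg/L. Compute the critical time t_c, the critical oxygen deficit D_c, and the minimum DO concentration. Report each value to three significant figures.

t_c = [1/(k_a−k_1)] ln[(k_a/k_1)(1 − D₀(k_a−k_1)/(k_1 L₀))]
= [1/(1.84−0.377)] ln[(1.84/0.377)(1 − 1.91×1.463/(0.377×49.6))]
= (1/1.463) ln[4.881 × 0.8506] = 0.6835 × ln(4.151) = 0.6835 × 1.423 = 0.9729 d.
L(t_c) = L₀ e^(−k_1 t_c) = 49.6 × 0.6929 = 34.37 mg/L, and at the critical point k_a D_c = k_1 L, so D_c = (0.377/1.84) × 34.37 = 7.042 mg/L.
Minimum DO = C_s − D_c = 10.7 − 7.042 = 3.658 mg/L.

t_c ≈ 0.973 d; D_c ≈ 7.04 mg/L; min DO ≈ 3.66 mg/L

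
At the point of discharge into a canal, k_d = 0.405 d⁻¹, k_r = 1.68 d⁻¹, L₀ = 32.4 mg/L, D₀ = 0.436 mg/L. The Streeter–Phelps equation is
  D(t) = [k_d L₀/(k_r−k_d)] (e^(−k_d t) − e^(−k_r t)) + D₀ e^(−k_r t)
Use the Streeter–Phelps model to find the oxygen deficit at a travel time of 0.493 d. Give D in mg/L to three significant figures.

D ≈ 4.12 mg/L

k_d L₀/(k_r−k_d) = 0.405×32.4/(1.68−0.405) = 13.12/1.275 = 10.29 mg/L.
e^(−k_d t) = e^(−0.405×0.4930) = 0.8190; e^(−k_r t) = e^(−1.68×0.4930) = 0.4368.
D = 10.29 × (0.8190 − 0.4368) + 0.436 × 0.4368 = 3.933 + 0.1905 = 4.124 mg/L.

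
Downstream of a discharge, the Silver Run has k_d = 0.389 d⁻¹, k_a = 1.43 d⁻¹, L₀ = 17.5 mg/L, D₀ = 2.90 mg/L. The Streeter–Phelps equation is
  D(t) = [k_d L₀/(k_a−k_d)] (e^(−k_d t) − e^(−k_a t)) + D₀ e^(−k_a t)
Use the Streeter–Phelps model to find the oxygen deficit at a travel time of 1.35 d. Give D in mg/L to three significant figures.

k_d L₀/(k_a−k_d) = 0.389×17.5/(1.43−0.389) = 6.808/1.041 = 6.539 mg/L.
e^(−k_d t) = e^(−0.389×1.350) = 0.5915; e^(−k_a t) = e^(−1.43×1.350) = 0.1451.
D = 6.539 × (0.5915 − 0.1451) + 2.90 × 0.1451 = 2.919 + 0.4207 = 3.340 mg/L.

D ≈ 3.34 mg/L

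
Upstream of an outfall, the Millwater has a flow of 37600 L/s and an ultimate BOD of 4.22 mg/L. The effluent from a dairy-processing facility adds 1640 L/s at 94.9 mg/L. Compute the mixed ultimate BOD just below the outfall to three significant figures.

8.01 mg/L

Flow-weighted mixing: C = (Q_r C_r + Q_w C_w)/(Q_r + Q_w)
= (37600×4.22 + 1640×94.9)/(37600 + 1640) = 314300/39240 = 8.010 mg/L.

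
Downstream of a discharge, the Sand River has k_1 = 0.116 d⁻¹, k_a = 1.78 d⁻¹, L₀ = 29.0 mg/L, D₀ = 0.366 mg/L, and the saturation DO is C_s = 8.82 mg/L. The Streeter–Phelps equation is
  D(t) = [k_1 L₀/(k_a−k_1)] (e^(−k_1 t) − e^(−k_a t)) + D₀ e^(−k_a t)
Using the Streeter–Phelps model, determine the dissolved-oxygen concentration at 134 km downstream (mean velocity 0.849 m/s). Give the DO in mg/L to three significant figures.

DO ≈ 7.25 mg/L

Travel time t = x/v = 134 km / (0.849 m/s) = 134000 m / 0.849 m/s = 157800 s = 1.827 d.
k_1 L₀/(k_a−k_1) = 0.116×29.0/(1.78−0.116) = 3.364/1.664 = 2.022 mg/L.
e^(−k_1 t) = e^(−0.116×1.827) = 0.8090; e^(−k_a t) = e^(−1.78×1.827) = 0.03871.
D = 2.022 × (0.8090 − 0.03871) + 0.366 × 0.03871 = 1.557 + 0.01417 = 1.571 mg/L.
DO = C_s − D = 8.82 − 1.571 = 7.249 mg/L.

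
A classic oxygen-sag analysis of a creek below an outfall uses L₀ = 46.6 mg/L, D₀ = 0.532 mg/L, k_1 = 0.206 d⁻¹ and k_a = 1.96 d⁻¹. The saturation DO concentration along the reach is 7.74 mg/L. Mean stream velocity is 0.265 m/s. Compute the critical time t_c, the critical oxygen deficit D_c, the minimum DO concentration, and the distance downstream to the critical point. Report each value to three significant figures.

t_c ≈ 1.23 d; D_c ≈ 3.80 mg/L; min DO ≈ 3.94 mg/L; x_c ≈ 28.1 km

t_c = [1/(k_a−k_1)] ln[(k_a/k_1)(1 − D₀(k_a−k_1)/(k_1 L₀))]
= [1/(1.96−0.206)] ln[(1.96/0.206)(1 − 0.532×1.754/(0.206×46.6))]
= (1/1.754) ln[9.515 × 0.9028] = 0.5701 × ln(8.590) = 0.5701 × 2.151 = 1.226 d.
D_c = (k_1/k_a) L₀ e^(−k_1 t_c) = (0.206/1.96) × 46.6 × e^(−0.206×1.226) = 0.1051 × 46.6 × 0.7768 = 3.805 mg/L.
Minimum DO = C_s − D_c = 7.74 − 3.805 = 3.935 mg/L.
x_c = v t_c = 0.265 m/s × 1.226 d × 86400 s/d = 28070 m ≈ 28.1 km.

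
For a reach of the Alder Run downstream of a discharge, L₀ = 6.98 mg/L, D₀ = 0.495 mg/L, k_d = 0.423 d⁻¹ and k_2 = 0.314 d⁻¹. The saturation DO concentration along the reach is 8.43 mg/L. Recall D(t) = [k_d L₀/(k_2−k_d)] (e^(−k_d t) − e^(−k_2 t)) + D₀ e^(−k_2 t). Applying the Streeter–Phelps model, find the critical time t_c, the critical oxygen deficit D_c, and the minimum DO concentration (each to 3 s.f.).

At the critical point dD/dt = 0, so k_d L₀ e^(−k_d t) = k_2 D. Substituting D(t) from the Streeter–Phelps equation and solving for t gives
t_c = ln[(k_2/k_d)(1 − D₀(k_2−k_d)/(k_d L₀))] / (k_2−k_d).
Here k_2−k_d = -0.1090 d⁻¹ and 1 − D₀(k_2−k_d)/(k_d L₀) = 1 − 0.495×-0.1090/(0.423×6.98) = 1.018, so
t_c = ln(0.7423 × 1.018) / -0.1090 = -0.2799 / -0.1090 = 2.568 d.
D_c = (k_d/k_2) L₀ e^(−k_d t_c) = (0.423/0.314) × 6.98 × e^(−0.423×2.568) = 1.347 × 6.98 × 0.3375 = 3.174 mg/L.
Minimum DO = C_s − D_c = 8.43 − 3.174 = 5.256 mg/L.

t_c ≈ 2.57 d; D_c ≈ 3.17 mg/L; min DO ≈ 5.26 mg/L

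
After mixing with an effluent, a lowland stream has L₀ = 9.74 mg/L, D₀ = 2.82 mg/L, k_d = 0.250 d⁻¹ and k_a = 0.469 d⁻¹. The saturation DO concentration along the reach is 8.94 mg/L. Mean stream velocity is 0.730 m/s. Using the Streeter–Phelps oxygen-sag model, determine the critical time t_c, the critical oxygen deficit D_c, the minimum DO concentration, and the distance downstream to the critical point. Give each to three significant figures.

With k_a/k_d = 1.876 and 1 − D₀(k_a−k_d)/(k_d L₀) = 0.7464,
t_c = ln(1.876 × 0.7464) / (0.469 − 0.250) = ln(1.400) / 0.2190 = 0.3366/0.2190 = 1.537 d.
D_c = (k_d/k_a) L₀ e^(−k_d t_c) = (0.250/0.469) × 9.74 × e^(−0.250×1.537) = 0.5330 × 9.74 × 0.6810 = 3.535 mg/L.
Minimum DO = C_s − D_c = 8.94 − 3.535 = 5.405 mg/L.
x_c = v t_c = 0.730 m/s × 1.537 d × 86400 s/d = 96940 m ≈ 96.9 km.

t_c ≈ 1.54 d; D_c ≈ 3.54 mg/L; min DO ≈ 5.40 mg/L; x_c ≈ 96.9 km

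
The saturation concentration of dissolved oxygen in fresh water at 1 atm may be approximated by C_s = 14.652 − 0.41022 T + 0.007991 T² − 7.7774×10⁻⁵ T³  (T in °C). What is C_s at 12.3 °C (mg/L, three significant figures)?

C_s ≈ 10.7 mg/L

C_s = 14.652 − 0.41022×12.3 + 0.007991×12.3² − 7.7774×10⁻⁵×12.3³ = 10.67 mg/L.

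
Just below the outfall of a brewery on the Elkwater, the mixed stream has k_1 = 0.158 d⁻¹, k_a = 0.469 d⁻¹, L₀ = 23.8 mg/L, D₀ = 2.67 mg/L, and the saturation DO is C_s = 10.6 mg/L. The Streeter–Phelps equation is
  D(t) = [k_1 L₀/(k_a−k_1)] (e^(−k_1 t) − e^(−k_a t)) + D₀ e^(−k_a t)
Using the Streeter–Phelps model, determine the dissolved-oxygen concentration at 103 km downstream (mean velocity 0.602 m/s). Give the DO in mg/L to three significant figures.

DO ≈ 5.48 mg/L

Travel time t = x/v = 103 km / (0.602 m/s) = 103000 m / 0.602 m/s = 171100 s = 1.980 d.
k_1 L₀/(k_a−k_1) = 0.158×23.8/(0.469−0.158) = 3.760/0.3110 = 12.09 mg/L.
e^(−k_1 t) = e^(−0.158×1.980) = 0.7313; e^(−k_a t) = e^(−0.469×1.980) = 0.3950.
D = 12.09 × (0.7313 − 0.3950) + 2.67 × 0.3950 = 4.066 + 1.055 = 5.121 mg/L.
DO = C_s − D = 10.6 − 5.121 = 5.479 mg/L.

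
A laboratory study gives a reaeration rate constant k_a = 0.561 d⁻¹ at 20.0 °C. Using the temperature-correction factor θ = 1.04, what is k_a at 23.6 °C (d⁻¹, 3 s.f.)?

k_a(T₂) = k_a(T₁) · θ^(T₂−T₁) = 0.561 × 1.04^(23.6−20.0)
= 0.561 × 1.04^3.60 = 0.561 × 1.152 = 0.6461 d⁻¹.

k_a ≈ 0.646 d⁻¹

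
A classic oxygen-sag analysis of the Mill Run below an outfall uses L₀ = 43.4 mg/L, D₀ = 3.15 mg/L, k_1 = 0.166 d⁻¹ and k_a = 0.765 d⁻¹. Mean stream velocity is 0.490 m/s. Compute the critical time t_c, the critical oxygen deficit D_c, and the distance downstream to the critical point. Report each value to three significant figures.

t_c ≈ 2.04 d; D_c ≈ 6.71 mg/L; x_c ≈ 86.5 km

At the critical point dD/dt = 0, so k_1 L₀ e^(−k_1 t) = k_a D. Substituting D(t) from the Streeter–Phelps equation and solving for t gives
t_c = ln[(k_a/k_1)(1 − D₀(k_a−k_1)/(k_1 L₀))] / (k_a−k_1).
Here k_a−k_1 = 0.5990 d⁻¹ and 1 − D₀(k_a−k_1)/(k_1 L₀) = 1 − 3.15×0.5990/(0.166×43.4) = 0.7381, so
t_c = ln(4.608 × 0.7381) / 0.5990 = 1.224 / 0.5990 = 2.044 d.
L(t_c) = L₀ e^(−k_1 t_c) = 43.4 × 0.7123 = 30.91 mg/L, and at the critical point k_a D_c = k_1 L, so D_c = (0.166/0.765) × 30.91 = 6.708 mg/L.
x_c = v t_c = 0.490 m/s × 2.044 d × 86400 s/d = 86520 m ≈ 86.5 km.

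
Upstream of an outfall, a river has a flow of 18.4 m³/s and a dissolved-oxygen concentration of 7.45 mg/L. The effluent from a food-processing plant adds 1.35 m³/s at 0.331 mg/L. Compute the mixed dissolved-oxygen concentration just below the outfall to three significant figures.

6.96 mg/L

Flow-weighted mixing: C = (Q_r C_r + Q_w C_w)/(Q_r + Q_w)
= (18.4×7.45 + 1.35×0.331)/(18.4 + 1.35) = 137.5/19.75 = 6.963 mg/L.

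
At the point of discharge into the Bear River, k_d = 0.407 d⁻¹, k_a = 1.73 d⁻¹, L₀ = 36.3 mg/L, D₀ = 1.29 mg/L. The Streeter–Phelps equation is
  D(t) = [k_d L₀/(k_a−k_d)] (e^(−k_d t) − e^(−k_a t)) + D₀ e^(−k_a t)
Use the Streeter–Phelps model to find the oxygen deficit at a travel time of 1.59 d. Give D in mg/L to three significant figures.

k_d L₀/(k_a−k_d) = 0.407×36.3/(1.73−0.407) = 14.77/1.323 = 11.17 mg/L.
e^(−k_d t) = e^(−0.407×1.590) = 0.5235; e^(−k_a t) = e^(−1.73×1.590) = 0.06388.
D = 11.17 × (0.5235 − 0.06388) + 1.29 × 0.06388 = 5.133 + 0.08241 = 5.216 mg/L.

D ≈ 5.22 mg/L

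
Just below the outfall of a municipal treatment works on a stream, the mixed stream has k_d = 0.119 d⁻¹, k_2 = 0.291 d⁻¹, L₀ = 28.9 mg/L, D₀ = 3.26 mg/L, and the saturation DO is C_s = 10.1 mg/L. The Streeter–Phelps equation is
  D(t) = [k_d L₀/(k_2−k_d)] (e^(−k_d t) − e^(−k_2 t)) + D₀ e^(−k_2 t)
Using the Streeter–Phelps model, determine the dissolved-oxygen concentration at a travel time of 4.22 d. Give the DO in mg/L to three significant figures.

DO ≈ 2.90 mg/L

k_d L₀/(k_2−k_d) = 0.119×28.9/(0.291−0.119) = 3.439/0.1720 = 19.99 mg/L.
e^(−k_d t) = e^(−0.119×4.220) = 0.6052; e^(−k_2 t) = e^(−0.291×4.220) = 0.2929.
D = 19.99 × (0.6052 − 0.2929) + 3.26 × 0.2929 = 6.245 + 0.9548 = 7.200 mg/L.
DO = C_s − D = 10.1 − 7.200 = 2.900 mg/L.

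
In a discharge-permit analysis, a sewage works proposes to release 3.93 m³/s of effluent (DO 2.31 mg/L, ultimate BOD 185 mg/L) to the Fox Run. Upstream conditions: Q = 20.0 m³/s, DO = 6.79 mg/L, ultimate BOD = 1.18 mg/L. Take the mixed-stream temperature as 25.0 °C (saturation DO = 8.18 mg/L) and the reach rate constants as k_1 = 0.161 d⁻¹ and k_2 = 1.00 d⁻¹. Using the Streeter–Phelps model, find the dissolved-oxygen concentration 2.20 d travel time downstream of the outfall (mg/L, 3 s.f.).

DO ≈ 4.39 mg/L

Mixed DO = (20.0×6.79 + 3.93×2.31)/(20.0+3.93) = 144.9/23.93 = 6.054 mg/L.
Mixed L₀ = (20.0×1.18 + 3.93×185)/(23.93) = 750.7/23.93 = 31.37 mg/L.
Initial deficit D₀ = C_s − DO₀ = 8.18 − 6.054 = 2.126 mg/L.
D(2.20) = [0.161×31.37/(1.00−0.161)](e^(−0.161×2.20) − e^(−1.00×2.20)) + 2.126 e^(−1.00×2.20)
= 6.019 × (0.7017 − 0.1108) + 2.126 × 0.1108 = 3.793 mg/L.
DO = 8.18 − 3.793 = 4.387 mg/L.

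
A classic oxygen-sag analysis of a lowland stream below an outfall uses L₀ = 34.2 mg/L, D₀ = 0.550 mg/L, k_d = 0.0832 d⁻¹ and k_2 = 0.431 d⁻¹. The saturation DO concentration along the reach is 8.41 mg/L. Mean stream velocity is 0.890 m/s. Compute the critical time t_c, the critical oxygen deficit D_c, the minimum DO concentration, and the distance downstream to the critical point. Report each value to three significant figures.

t_c ≈ 4.53 d; D_c ≈ 4.53 mg/L; min DO ≈ 3.88 mg/L; x_c ≈ 348 km

t_c = [1/(k_2−k_d)] ln[(k_2/k_d)(1 − D₀(k_2−k_d)/(k_d L₀))]
= [1/(0.431−0.0832)] ln[(0.431/0.0832)(1 − 0.550×0.3478/(0.0832×34.2))]
= (1/0.3478) ln[5.180 × 0.9328] = 2.875 × ln(4.832) = 2.875 × 1.575 = 4.529 d.
L(t_c) = L₀ e^(−k_d t_c) = 34.2 × 0.6860 = 23.46 mg/L, and at the critical point k_2 D_c = k_d L, so D_c = (0.0832/0.431) × 23.46 = 4.529 mg/L.
Minimum DO = C_s − D_c = 8.41 − 4.529 = 3.881 mg/L.
x_c = v t_c = 0.890 m/s × 4.529 d × 86400 s/d = 348300 m ≈ 348 km.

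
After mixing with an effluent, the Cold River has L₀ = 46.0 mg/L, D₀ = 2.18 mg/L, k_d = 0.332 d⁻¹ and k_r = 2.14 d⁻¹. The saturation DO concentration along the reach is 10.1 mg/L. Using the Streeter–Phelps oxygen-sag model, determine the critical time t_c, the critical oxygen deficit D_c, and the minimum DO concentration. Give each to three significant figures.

t_c ≈ 0.866 d; D_c ≈ 5.35 mg/L; min DO ≈ 4.75 mg/L

At the critical point dD/dt = 0, so k_d L₀ e^(−k_d t) = k_r D. Substituting D(t) from the Streeter–Phelps equation and solving for t gives
t_c = ln[(k_r/k_d)(1 − D₀(k_r−k_d)/(k_d L₀))] / (k_r−k_d).
Here k_r−k_d = 1.808 d⁻¹ and 1 − D₀(k_r−k_d)/(k_d L₀) = 1 − 2.18×1.808/(0.332×46.0) = 0.7419, so
t_c = ln(6.446 × 0.7419) / 1.808 = 1.565 / 1.808 = 0.8655 d.
L(t_c) = L₀ e^(−k_d t_c) = 46.0 × 0.7502 = 34.51 mg/L, and at the critical point k_r D_c = k_d L, so D_c = (0.332/2.14) × 34.51 = 5.354 mg/L.
Minimum DO = C_s − D_c = 10.1 − 5.354 = 4.746 mg/L.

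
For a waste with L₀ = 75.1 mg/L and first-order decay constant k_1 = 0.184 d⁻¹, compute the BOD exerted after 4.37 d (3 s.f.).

y ≈ 41.5 mg/L

y_t = L₀(1 − e^(−k_1 t)) = 75.1 × (1 − e^(−0.184×4.37))
= 75.1 × (1 − 0.4475) = 75.1 × 0.5525 = 41.49 mg/L.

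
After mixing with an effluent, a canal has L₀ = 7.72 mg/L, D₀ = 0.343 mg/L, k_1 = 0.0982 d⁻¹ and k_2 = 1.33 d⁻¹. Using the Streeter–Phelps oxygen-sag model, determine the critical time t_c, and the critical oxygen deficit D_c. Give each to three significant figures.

With k_2/k_1 = 13.54 and 1 − D₀(k_2−k_1)/(k_1 L₀) = 0.4427,
t_c = ln(13.54 × 0.4427) / (1.33 − 0.0982) = ln(5.996) / 1.232 = 1.791/1.232 = 1.454 d.
L(t_c) = L₀ e^(−k_1 t_c) = 7.72 × 0.8669 = 6.693 mg/L, and at the critical point k_2 D_c = k_1 L, so D_c = (0.0982/1.33) × 6.693 = 0.4942 mg/L.

t_c ≈ 1.45 d; D_c ≈ 0.494 mg/L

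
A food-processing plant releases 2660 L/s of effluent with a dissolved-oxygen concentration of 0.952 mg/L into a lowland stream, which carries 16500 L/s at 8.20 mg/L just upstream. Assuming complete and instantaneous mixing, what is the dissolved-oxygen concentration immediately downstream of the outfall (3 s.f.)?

Flow-weighted mixing: C = (Q_r C_r + Q_w C_w)/(Q_r + Q_w)
= (16500×8.20 + 2660×0.952)/(16500 + 2660) = 137800/19160 = 7.194 mg/L.

7.19 mg/L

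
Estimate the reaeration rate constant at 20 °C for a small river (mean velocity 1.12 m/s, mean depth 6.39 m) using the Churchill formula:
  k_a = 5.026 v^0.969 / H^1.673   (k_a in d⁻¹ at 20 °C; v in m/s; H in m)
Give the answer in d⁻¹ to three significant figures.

k_a = 5.026 × 1.12^0.969 / 6.39^1.673 = 5.026 × 1.116 / 22.26 = 0.2519 d⁻¹.

k_a ≈ 0.252 d⁻¹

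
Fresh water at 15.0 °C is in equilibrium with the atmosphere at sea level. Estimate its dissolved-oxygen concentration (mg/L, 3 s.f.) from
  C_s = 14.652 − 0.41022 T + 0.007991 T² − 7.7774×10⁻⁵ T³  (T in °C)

C_s = 14.652 − 0.41022×15.0 + 0.007991×15.0² − 7.7774×10⁻⁵×15.0³ = 10.03 mg/L.

C_s ≈ 10.0 mg/L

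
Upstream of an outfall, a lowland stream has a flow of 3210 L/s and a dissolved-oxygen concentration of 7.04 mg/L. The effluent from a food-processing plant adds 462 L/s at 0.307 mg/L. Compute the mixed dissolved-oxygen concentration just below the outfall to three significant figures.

Flow-weighted mixing: C = (Q_r C_r + Q_w C_w)/(Q_r + Q_w)
= (3210×7.04 + 462×0.307)/(3210 + 462) = 22740/3672 = 6.193 mg/L.

6.19 mg/L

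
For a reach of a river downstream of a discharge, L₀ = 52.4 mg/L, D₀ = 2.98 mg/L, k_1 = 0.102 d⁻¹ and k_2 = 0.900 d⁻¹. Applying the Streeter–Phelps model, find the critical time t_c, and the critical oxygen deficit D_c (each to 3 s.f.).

At the critical point dD/dt = 0, so k_1 L₀ e^(−k_1 t) = k_2 D. Substituting D(t) from the Streeter–Phelps equation and solving for t gives
t_c = ln[(k_2/k_1)(1 − D₀(k_2−k_1)/(k_1 L₀))] / (k_2−k_1).
Here k_2−k_1 = 0.7980 d⁻¹ and 1 − D₀(k_2−k_1)/(k_1 L₀) = 1 − 2.98×0.7980/(0.102×52.4) = 0.5551, so
t_c = ln(8.824 × 0.5551) / 0.7980 = 1.589 / 0.7980 = 1.991 d.
L(t_c) = L₀ e^(−k_1 t_c) = 52.4 × 0.8162 = 42.77 mg/L, and at the critical point k_2 D_c = k_1 L, so D_c = (0.102/0.900) × 42.77 = 4.847 mg/L.

t_c ≈ 1.99 d; D_c ≈ 4.85 mg/L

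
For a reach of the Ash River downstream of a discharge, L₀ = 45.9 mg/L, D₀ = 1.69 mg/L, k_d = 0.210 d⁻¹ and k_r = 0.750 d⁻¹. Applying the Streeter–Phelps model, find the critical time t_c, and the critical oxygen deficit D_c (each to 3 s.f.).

With k_r/k_d = 3.571 and 1 − D₀(k_r−k_d)/(k_d L₀) = 0.9053,
t_c = ln(3.571 × 0.9053) / (0.750 − 0.210) = ln(3.233) / 0.5400 = 1.174/0.5400 = 2.173 d.
L(t_c) = L₀ e^(−k_d t_c) = 45.9 × 0.6336 = 29.08 mg/L, and at the critical point k_r D_c = k_d L, so D_c = (0.210/0.750) × 29.08 = 8.143 mg/L.

t_c ≈ 2.17 d; D_c ≈ 8.14 mg/L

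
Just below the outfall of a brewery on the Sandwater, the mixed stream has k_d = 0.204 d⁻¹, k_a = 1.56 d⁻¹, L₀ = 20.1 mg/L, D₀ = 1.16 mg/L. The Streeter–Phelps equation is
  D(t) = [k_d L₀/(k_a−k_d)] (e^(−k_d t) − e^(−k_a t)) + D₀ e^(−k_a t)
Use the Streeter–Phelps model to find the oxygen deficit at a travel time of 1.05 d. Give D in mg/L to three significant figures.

k_d L₀/(k_a−k_d) = 0.204×20.1/(1.56−0.204) = 4.100/1.356 = 3.024 mg/L.
e^(−k_d t) = e^(−0.204×1.050) = 0.8072; e^(−k_a t) = e^(−1.56×1.050) = 0.1944.
D = 3.024 × (0.8072 − 0.1944) + 1.16 × 0.1944 = 1.853 + 0.2255 = 2.079 mg/L.

D ≈ 2.08 mg/L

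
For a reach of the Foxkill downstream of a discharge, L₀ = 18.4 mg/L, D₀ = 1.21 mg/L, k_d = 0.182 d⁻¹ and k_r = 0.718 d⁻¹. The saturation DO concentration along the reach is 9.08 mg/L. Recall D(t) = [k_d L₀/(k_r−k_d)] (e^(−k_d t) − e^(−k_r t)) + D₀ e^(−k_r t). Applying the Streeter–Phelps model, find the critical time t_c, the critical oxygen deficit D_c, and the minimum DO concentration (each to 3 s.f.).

At the critical point dD/dt = 0, so k_d L₀ e^(−k_d t) = k_r D. Substituting D(t) from the Streeter–Phelps equation and solving for t gives
t_c = ln[(k_r/k_d)(1 − D₀(k_r−k_d)/(k_d L₀))] / (k_r−k_d).
Here k_r−k_d = 0.5360 d⁻¹ and 1 − D₀(k_r−k_d)/(k_d L₀) = 1 − 1.21×0.5360/(0.182×18.4) = 0.8063, so
t_c = ln(3.945 × 0.8063) / 0.5360 = 1.157 / 0.5360 = 2.159 d.
L(t_c) = L₀ e^(−k_d t_c) = 18.4 × 0.6751 = 12.42 mg/L, and at the critical point k_r D_c = k_d L, so D_c = (0.182/0.718) × 12.42 = 3.149 mg/L.
Minimum DO = C_s − D_c = 9.08 − 3.149 = 5.931 mg/L.

t_c ≈ 2.16 d; D_c ≈ 3.15 mg/L; min DO ≈ 5.93 mg/L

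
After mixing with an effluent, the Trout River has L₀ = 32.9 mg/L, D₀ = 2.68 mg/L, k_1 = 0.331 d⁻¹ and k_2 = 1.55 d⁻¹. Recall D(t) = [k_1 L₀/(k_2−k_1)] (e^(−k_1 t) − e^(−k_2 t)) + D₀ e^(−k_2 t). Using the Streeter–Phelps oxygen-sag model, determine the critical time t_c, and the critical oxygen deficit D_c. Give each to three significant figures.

At the critical point dD/dt = 0, so k_1 L₀ e^(−k_1 t) = k_2 D. Substituting D(t) from the Streeter–Phelps equation and solving for t gives
t_c = ln[(k_2/k_1)(1 − D₀(k_2−k_1)/(k_1 L₀))] / (k_2−k_1).
Here k_2−k_1 = 1.219 d⁻¹ and 1 − D₀(k_2−k_1)/(k_1 L₀) = 1 − 2.68×1.219/(0.331×32.9) = 0.7000, so
t_c = ln(4.683 × 0.7000) / 1.219 = 1.187 / 1.219 = 0.9739 d.
L(t_c) = L₀ e^(−k_1 t_c) = 32.9 × 0.7244 = 23.83 mg/L, and at the critical point k_2 D_c = k_1 L, so D_c = (0.331/1.55) × 23.83 = 5.090 mg/L.

t_c ≈ 0.974 d; D_c ≈ 5.09 mg/L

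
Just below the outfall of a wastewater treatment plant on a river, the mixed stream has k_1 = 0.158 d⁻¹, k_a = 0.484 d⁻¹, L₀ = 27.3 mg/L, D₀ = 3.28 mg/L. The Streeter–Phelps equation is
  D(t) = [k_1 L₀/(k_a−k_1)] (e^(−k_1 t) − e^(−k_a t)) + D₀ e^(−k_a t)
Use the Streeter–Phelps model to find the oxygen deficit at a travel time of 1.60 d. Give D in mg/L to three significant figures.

D ≈ 5.69 mg/L

k_1 L₀/(k_a−k_1) = 0.158×27.3/(0.484−0.158) = 4.313/0.3260 = 13.23 mg/L.
e^(−k_1 t) = e^(−0.158×1.600) = 0.7766; e^(−k_a t) = e^(−0.484×1.600) = 0.4610.
D = 13.23 × (0.7766 − 0.4610) + 3.28 × 0.4610 = 4.176 + 1.512 = 5.688 mg/L.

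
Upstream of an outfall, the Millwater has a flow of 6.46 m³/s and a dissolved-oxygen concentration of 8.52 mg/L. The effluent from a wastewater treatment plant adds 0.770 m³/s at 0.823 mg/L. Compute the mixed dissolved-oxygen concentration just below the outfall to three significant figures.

Flow-weighted mixing: C = (Q_r C_r + Q_w C_w)/(Q_r + Q_w)
= (6.46×8.52 + 0.770×0.823)/(6.46 + 0.770) = 55.67/7.230 = 7.700 mg/L.

7.70 mg/L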